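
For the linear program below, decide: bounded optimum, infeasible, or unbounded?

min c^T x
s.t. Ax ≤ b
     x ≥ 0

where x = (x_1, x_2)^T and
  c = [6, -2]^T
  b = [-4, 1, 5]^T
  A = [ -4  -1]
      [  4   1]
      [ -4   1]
One constraint requires 4x_1 + x_2 ≤ 1, while the constraint -4x_1 - x_2 ≤ -4 is equivalent to 4x_1 + x_2 ≥ 4. Together they would need 4 ≤ 4x_1 + x_2 ≤ 1, which is impossible since 4 > 1. No point satisfies all constraints.

Infeasible: no point satisfies all constraints simultaneously.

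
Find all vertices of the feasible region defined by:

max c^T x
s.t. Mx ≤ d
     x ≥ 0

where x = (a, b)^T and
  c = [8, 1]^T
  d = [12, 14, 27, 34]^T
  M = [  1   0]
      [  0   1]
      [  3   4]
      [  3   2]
Each vertex is the intersection of two constraint boundaries that also satisfies all remaining constraints:
  a = 0 and b = 0 → (0, 0)
  3a + 4b = 27 and b = 0 → (9, 0)
  3a + 4b = 27 and a = 0 → (0, 6.75)

Vertices: (0, 0), (9, 0), (0, 6.75)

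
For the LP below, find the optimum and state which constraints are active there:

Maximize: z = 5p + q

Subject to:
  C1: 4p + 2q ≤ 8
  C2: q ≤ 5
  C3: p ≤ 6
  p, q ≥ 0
Optimal: p = 2, q = 0
Binding: C1, q ≥ 0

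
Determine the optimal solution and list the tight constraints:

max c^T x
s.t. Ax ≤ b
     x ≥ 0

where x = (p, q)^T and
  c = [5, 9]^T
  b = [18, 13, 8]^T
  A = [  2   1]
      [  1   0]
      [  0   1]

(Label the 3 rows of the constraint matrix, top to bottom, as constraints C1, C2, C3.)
Optimal: p = 5, q = 8
Slack at optimum:
  C1: slack = 0 (binding)
  C2: slack = 8
  C3: slack = 0 (binding)
  p ≥ 0: p = 5
  q ≥ 0: q = 8
Binding constraints: C1, C3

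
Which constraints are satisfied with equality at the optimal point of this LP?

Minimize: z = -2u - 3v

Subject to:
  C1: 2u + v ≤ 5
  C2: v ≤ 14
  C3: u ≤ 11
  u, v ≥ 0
Optimal: u = 0, v = 5
Slack at optimum:
  C1: slack = 0 (binding)
  C2: slack = 9
  C3: slack = 11
  u ≥ 0: u = 0 (binding)
  v ≥ 0: v = 5
Binding constraints: C1, u ≥ 0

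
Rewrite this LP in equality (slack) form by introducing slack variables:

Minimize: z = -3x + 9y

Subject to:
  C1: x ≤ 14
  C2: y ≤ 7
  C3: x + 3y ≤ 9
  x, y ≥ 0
min z = -3x + 9y

s.t.
  x + s1 = 14
  y + s2 = 7
  x + 3y + s3 = 9
  x, y, s1, s2, s3 ≥ 0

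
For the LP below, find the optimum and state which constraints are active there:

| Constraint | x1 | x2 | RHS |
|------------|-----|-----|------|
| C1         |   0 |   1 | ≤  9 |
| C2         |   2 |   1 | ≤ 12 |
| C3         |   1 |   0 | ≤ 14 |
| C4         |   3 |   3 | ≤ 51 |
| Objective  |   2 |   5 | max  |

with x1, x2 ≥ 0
Optimal: x1 = 1.5, x2 = 9
Binding: C1, C2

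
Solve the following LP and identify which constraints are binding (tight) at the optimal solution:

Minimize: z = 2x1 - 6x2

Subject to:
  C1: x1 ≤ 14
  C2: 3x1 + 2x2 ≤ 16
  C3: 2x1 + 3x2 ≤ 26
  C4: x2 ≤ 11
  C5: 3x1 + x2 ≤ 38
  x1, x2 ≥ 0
Optimal: x1 = 0, x2 = 8
Binding: C2, x1 ≥ 0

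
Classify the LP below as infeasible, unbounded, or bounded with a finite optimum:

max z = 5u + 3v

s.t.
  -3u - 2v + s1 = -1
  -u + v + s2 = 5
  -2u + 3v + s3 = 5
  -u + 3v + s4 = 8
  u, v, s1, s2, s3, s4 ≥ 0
Feasible point: (0, 1) satisfies every constraint, so the LP is feasible.
Direction d = (1, 0): for each constraint row a, a·d ≤ 0 —
  (-3)(1) + (-2)(0) = -3 ≤ 0
  (-1)(1) + (1)(0) = -1 ≤ 0
  (-2)(1) + (3)(0) = -2 ≤ 0
  (-1)(1) + (3)(0) = -1 ≤ 0
and d ≥ 0, so (0, 1) + t·d stays feasible for every t ≥ 0. Along this ray z = 5u + 3v changes by 5 per unit t, so z → +∞.

Unbounded — the objective can increase without bound over the feasible region.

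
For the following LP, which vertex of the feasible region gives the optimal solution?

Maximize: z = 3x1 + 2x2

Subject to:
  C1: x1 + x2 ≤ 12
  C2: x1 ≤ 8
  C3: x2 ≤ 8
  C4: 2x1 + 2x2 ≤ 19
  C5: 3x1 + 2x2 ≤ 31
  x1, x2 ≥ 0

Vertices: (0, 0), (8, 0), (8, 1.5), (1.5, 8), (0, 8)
Evaluating z = 3x1 + 2x2 at each vertex:
  (0, 0): z = 0
  (8, 0): z = 24
  (8, 1.5): z = 27
  (1.5, 8): z = 20.5
  (0, 8): z = 16

The largest value is z = 27, attained at (8, 1.5).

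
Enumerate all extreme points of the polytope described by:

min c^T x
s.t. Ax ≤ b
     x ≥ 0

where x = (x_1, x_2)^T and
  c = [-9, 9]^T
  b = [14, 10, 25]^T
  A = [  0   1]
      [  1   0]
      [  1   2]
Each vertex is the intersection of two constraint boundaries that also satisfies all remaining constraints:
  x_1 = 0 and x_2 = 0 → (0, 0)
  x_1 = 10 and x_2 = 0 → (10, 0)
  x_1 = 10 and x_1 + 2x_2 = 25 → (10, 7.5)
  x_1 + 2x_2 = 25 and x_1 = 0 → (0, 12.5)

Vertices: (0, 0), (10, 0), (10, 7.5), (0, 12.5)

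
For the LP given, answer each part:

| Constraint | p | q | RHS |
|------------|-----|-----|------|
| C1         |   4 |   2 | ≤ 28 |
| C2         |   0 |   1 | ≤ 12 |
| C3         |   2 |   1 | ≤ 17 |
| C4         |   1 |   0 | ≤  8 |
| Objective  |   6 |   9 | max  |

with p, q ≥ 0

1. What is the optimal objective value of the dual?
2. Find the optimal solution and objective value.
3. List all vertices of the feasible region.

1. 114 (by strong duality, equal to the primal optimum)
2. p = 1, q = 12, z = 114
3. (0, 0), (7, 0), (1, 12), (0, 12)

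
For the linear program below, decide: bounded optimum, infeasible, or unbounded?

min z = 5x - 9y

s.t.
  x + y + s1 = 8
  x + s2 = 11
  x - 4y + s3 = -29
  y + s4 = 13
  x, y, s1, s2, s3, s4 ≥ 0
The point (0, 8) satisfies every constraint, so the LP is feasible; the constraints give x ≤ 11 and y ≤ 13, which with x, y ≥ 0 keep the feasible region inside a bounded box. A feasible, bounded LP attains a finite optimum at a vertex.

Evaluating z = 5x - 9y at each vertex:
  (0, 7.25): z = -65.25
  (0.6, 7.4): z = -63.6
  (0, 8): z = -72

Bounded optimum: z* = -72 at (0, 8).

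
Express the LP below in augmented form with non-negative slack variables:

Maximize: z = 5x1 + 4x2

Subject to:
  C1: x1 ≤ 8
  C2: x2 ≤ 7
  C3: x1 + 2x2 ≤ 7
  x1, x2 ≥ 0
max z = 5x1 + 4x2

s.t.
  x1 + s1 = 8
  x2 + s2 = 7
  x1 + 2x2 + s3 = 7
  x1, x2, s1, s2, s3 ≥ 0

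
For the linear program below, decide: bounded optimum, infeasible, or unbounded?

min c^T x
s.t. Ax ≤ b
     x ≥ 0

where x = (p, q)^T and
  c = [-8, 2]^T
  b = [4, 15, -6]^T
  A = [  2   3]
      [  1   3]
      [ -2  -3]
One constraint requires 2p + 3q ≤ 4, while the constraint -2p - 3q ≤ -6 is equivalent to 2p + 3q ≥ 6. Together they would need 6 ≤ 2p + 3q ≤ 4, which is impossible since 6 > 4. No point satisfies all constraints.

Infeasible: no point satisfies all constraints simultaneously.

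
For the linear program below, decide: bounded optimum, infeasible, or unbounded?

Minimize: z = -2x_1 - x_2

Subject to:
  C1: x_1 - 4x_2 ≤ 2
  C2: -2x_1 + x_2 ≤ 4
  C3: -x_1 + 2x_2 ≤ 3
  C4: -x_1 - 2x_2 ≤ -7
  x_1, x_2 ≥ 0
Feasible point: (3, 2) satisfies every constraint, so the LP is feasible.
Direction d = (4, 1): for each constraint row a, a·d ≤ 0 —
  (1)(4) + (-4)(1) = 0 ≤ 0
  (-2)(4) + (1)(1) = -7 ≤ 0
  (-1)(4) + (2)(1) = -2 ≤ 0
  (-1)(4) + (-2)(1) = -6 ≤ 0
and d ≥ 0, so (3, 2) + t·d stays feasible for every t ≥ 0. Along this ray z = -2x_1 - x_2 changes by -9 per unit t, so z → −∞.

Unbounded — the objective can decrease without bound over the feasible region.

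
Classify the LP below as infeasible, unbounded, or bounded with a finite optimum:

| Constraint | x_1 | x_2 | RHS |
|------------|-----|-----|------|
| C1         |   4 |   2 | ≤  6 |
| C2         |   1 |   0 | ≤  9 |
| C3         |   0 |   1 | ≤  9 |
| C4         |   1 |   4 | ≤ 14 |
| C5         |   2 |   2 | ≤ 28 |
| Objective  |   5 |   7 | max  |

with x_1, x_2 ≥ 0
The point (0, 3) satisfies every constraint, so the LP is feasible; the constraints give x_1 ≤ 9 and x_2 ≤ 9, which with x_1, x_2 ≥ 0 keep the feasible region inside a bounded box. A feasible, bounded LP attains a finite optimum at a vertex.

The LP has an optimal solution: (0, 3) with z = 21.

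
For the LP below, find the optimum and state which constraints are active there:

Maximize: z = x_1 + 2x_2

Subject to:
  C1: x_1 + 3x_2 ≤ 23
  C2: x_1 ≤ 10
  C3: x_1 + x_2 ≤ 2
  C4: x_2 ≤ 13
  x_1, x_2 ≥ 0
Optimal: x_1 = 0, x_2 = 2
Binding: C3, x_1 ≥ 0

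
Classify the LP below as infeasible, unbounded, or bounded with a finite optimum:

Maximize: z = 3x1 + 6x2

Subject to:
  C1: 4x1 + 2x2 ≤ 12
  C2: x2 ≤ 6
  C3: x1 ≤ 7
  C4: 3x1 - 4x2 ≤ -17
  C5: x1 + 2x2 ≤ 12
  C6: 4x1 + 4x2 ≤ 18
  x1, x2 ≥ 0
The point (0, 4.5) satisfies every constraint, so the LP is feasible; the constraints give x1 ≤ 7 and x2 ≤ 6, which with x1, x2 ≥ 0 keep the feasible region inside a bounded box. A feasible, bounded LP attains a finite optimum at a vertex.

Bounded optimum: z* = 27 at (0, 4.5).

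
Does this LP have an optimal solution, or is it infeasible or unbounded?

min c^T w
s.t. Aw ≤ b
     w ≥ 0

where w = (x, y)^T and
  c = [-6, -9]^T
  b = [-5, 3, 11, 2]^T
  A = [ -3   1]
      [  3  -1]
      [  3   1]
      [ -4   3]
One constraint requires 3x - y ≤ 3, while the constraint -3x + y ≤ -5 is equivalent to 3x - y ≥ 5. Together they would need 5 ≤ 3x - y ≤ 3, which is impossible since 5 > 3. No point satisfies all constraints.

Infeasible: no point satisfies all constraints simultaneously.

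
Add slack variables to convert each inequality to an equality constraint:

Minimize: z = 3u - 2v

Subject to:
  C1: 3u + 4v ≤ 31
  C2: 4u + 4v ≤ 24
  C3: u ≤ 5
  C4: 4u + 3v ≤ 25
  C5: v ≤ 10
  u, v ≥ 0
min z = 3u - 2v

s.t.
  3u + 4v + s1 = 31
  4u + 4v + s2 = 24
  u + s3 = 5
  4u + 3v + s4 = 25
  v + s5 = 10
  u, v, s1, s2, s3, s4, s5 ≥ 0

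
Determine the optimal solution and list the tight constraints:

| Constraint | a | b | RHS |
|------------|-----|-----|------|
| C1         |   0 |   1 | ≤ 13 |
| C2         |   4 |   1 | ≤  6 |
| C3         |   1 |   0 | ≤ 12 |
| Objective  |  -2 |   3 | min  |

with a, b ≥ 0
Optimal: a = 1.5, b = 0
Slack at optimum:
  C1: slack = 13
  C2: slack = 0 (binding)
  C3: slack = 10.5
  a ≥ 0: a = 1.5
  b ≥ 0: b = 0 (binding)
Binding constraints: C2, b ≥ 0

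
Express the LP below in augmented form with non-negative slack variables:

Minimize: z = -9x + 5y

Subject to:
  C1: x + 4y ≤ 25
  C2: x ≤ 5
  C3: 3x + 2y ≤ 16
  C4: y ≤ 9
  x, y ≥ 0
min z = -9x + 5y

s.t.
  x + 4y + s1 = 25
  x + s2 = 5
  3x + 2y + s3 = 16
  y + s4 = 9
  x, y, s1, s2, s3, s4 ≥ 0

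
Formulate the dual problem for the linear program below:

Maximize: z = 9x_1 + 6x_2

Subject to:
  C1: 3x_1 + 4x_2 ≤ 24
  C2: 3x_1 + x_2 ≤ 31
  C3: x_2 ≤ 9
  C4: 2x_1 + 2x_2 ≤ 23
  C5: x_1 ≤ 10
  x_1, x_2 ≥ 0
Minimize: z = 24y1 + 31y2 + 9y3 + 23y4 + 10y5

Subject to:
  C1: -3y1 - 3y2 - 2y4 - y5 ≤ -9
  C2: -4y1 - y2 - y3 - 2y4 ≤ -6
  y1, y2, y3, y4, y5 ≥ 0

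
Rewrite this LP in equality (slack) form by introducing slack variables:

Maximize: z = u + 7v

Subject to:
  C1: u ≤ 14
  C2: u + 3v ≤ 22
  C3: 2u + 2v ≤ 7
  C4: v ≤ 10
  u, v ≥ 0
max z = u + 7v

s.t.
  u + s1 = 14
  u + 3v + s2 = 22
  2u + 2v + s3 = 7
  v + s4 = 10
  u, v, s1, s2, s3, s4 ≥ 0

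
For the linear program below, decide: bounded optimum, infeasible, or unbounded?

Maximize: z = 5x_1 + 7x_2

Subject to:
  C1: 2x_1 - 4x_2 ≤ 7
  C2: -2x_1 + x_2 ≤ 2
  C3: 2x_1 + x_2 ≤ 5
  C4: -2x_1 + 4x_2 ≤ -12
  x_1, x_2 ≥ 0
C1 requires 2x_1 - 4x_2 ≤ 7, while C4 (-2x_1 + 4x_2 ≤ -12) is equivalent to 2x_1 - 4x_2 ≥ 12. Together they would need 12 ≤ 2x_1 - 4x_2 ≤ 7, which is impossible since 12 > 7. No point satisfies all constraints.

Infeasible: no point satisfies all constraints simultaneously.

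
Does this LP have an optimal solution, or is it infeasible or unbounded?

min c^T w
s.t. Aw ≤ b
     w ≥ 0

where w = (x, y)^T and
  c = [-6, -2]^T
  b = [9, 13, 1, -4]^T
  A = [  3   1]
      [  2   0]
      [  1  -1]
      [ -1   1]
One constraint requires x - y ≤ 1, while the constraint -x + y ≤ -4 is equivalent to x - y ≥ 4. Together they would need 4 ≤ x - y ≤ 1, which is impossible since 4 > 1. No point satisfies all constraints.

The feasible region is empty; the LP is infeasible.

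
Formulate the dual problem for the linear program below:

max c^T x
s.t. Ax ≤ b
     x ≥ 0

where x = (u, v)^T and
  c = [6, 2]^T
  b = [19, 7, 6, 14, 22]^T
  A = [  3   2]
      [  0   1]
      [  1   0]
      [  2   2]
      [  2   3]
Minimize: z = 19y1 + 7y2 + 6y3 + 14y4 + 22y5

Subject to:
  C1: -3y1 - y3 - 2y4 - 2y5 ≤ -6
  C2: -2y1 - y2 - 2y4 - 3y5 ≤ -2
  y1, y2, y3, y4, y5 ≥ 0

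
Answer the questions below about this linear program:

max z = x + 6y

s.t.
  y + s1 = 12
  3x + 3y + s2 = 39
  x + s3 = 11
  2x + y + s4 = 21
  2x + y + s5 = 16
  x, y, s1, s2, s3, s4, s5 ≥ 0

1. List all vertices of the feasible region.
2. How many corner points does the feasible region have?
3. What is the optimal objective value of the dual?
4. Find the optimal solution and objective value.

1. (0, 0), (8, 0), (3, 10), (1, 12), (0, 12)
2. 5
3. 73 (by strong duality, equal to the primal optimum)
4. x = 1, y = 12, z = 73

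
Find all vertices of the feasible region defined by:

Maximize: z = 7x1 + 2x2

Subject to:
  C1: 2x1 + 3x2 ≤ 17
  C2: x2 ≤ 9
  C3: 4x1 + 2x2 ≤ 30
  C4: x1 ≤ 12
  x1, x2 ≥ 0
Each vertex is the intersection of two constraint boundaries that also satisfies all remaining constraints:
  x1 = 0 and x2 = 0 → (0, 0)
  4x1 + 2x2 = 30 and x2 = 0 → (7.5, 0)
  2x1 + 3x2 = 17 and 4x1 + 2x2 = 30 → (7, 1)
  2x1 + 3x2 = 17 and x1 = 0 → (0, 5.667)

Vertices: (0, 0), (7.5, 0), (7, 1), (0, 5.667)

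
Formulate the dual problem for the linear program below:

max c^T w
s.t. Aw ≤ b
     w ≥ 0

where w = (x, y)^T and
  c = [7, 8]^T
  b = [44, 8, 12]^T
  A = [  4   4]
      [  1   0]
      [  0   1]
Minimize: z = 44y1 + 8y2 + 12y3

Subject to:
  C1: -4y1 - y2 ≤ -7
  C2: -4y1 - y3 ≤ -8
  y1, y2, y3 ≥ 0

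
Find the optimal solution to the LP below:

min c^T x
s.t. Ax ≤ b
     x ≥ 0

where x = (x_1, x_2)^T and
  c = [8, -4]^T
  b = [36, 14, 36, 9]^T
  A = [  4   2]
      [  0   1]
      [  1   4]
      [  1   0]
Each vertex is the intersection of two constraint boundaries that also satisfies all remaining constraints:
  x_1 = 0 and x_2 = 0 → (0, 0)
  4x_1 + 2x_2 = 36 and x_1 = 9 → (9, 0)
  4x_1 + 2x_2 = 36 and x_1 + 4x_2 = 36 → (5.143, 7.714)
  x_1 + 4x_2 = 36 and x_1 = 0 → (0, 9)

Evaluating z = 8x_1 - 4x_2 at each vertex:
  (0, 0): z = 0
  (9, 0): z = 72
  (5.143, 7.714): z = 10.29
  (0, 9): z = -36

The minimum is at (0, 9) with z = -36.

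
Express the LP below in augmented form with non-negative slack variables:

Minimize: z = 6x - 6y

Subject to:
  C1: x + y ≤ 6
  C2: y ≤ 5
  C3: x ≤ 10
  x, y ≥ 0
min z = 6x - 6y

s.t.
  x + y + s1 = 6
  y + s2 = 5
  x + s3 = 10
  x, y, s1, s2, s3 ≥ 0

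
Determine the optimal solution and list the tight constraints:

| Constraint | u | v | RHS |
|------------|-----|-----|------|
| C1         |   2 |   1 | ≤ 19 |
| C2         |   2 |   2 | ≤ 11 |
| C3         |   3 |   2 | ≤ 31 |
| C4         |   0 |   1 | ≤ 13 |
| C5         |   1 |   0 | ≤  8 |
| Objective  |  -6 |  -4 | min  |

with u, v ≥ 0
Optimal: u = 5.5, v = 0
Binding: C2, v ≥ 0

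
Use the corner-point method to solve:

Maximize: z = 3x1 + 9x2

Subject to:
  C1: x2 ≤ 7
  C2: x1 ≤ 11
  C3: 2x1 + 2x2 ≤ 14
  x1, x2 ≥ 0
x1 = 0, x2 = 7, z = 63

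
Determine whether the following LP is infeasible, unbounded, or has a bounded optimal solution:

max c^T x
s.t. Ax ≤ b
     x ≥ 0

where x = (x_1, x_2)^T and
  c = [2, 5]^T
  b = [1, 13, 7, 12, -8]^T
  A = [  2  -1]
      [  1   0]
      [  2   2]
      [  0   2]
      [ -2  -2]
One constraint requires 2x_1 + 2x_2 ≤ 7, while the constraint -2x_1 - 2x_2 ≤ -8 is equivalent to 2x_1 + 2x_2 ≥ 8. Together they would need 8 ≤ 2x_1 + 2x_2 ≤ 7, which is impossible since 8 > 7. No point satisfies all constraints.

Infeasible: no point satisfies all constraints simultaneously.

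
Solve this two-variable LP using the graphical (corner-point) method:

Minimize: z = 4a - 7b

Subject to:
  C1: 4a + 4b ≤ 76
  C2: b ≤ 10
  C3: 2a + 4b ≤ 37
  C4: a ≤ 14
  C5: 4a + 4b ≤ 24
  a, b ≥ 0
Each vertex is the intersection of two constraint boundaries that also satisfies all remaining constraints:
  a = 0 and b = 0 → (0, 0)
  4a + 4b = 24 and b = 0 → (6, 0)
  4a + 4b = 24 and a = 0 → (0, 6)

Evaluating z = 4a - 7b at each vertex:
  (0, 0): z = 0
  (6, 0): z = 24
  (0, 6): z = -42

The minimum is at (0, 6) with z = -42.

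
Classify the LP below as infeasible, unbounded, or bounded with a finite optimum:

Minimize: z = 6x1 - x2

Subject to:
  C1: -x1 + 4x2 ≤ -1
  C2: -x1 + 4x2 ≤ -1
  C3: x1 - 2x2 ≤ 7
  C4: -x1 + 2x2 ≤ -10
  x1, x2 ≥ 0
C3 requires x1 - 2x2 ≤ 7, while C4 (-x1 + 2x2 ≤ -10) is equivalent to x1 - 2x2 ≥ 10. Together they would need 10 ≤ x1 - 2x2 ≤ 7, which is impossible since 10 > 7. No point satisfies all constraints.

The feasible region is empty; the LP is infeasible.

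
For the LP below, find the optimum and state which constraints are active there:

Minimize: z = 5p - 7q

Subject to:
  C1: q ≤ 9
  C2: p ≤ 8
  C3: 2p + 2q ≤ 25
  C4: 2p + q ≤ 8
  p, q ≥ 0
Optimal: p = 0, q = 8
Binding: C4, p ≥ 0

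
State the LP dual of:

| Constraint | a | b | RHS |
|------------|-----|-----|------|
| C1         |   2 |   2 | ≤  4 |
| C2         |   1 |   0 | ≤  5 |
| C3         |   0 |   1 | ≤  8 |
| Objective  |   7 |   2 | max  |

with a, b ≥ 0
Minimize: z = 4y1 + 5y2 + 8y3

Subject to:
  C1: -2y1 - y2 ≤ -7
  C2: -2y1 - y3 ≤ -2
  y1, y2, y3 ≥ 0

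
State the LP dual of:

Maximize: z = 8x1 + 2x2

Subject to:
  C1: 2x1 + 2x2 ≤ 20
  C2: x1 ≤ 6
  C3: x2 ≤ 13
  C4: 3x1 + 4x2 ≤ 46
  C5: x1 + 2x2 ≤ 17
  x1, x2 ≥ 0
Minimize: z = 20y1 + 6y2 + 13y3 + 46y4 + 17y5

Subject to:
  C1: -2y1 - y2 - 3y4 - y5 ≤ -8
  C2: -2y1 - y3 - 4y4 - 2y5 ≤ -2
  y1, y2, y3, y4, y5 ≥ 0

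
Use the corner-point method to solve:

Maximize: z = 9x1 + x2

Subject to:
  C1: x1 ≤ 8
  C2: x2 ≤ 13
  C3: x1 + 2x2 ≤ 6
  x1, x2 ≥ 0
Each vertex is the intersection of two constraint boundaries that also satisfies all remaining constraints:
  x1 = 0 and x2 = 0 → (0, 0)
  x1 + 2x2 = 6 and x2 = 0 → (6, 0)
  x1 + 2x2 = 6 and x1 = 0 → (0, 3)

Evaluating z = 9x1 + x2 at each vertex:
  (0, 0): z = 0
  (6, 0): z = 54
  (0, 3): z = 3

The maximum is at (6, 0) with z = 54.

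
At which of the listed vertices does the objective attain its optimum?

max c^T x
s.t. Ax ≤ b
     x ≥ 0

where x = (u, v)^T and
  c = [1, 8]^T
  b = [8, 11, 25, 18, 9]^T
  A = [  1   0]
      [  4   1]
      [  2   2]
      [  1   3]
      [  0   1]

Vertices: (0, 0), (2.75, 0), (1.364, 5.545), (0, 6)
Evaluating z = u + 8v at each vertex:
  (0, 0): z = 0
  (2.75, 0): z = 2.75
  (1.364, 5.545): z = 45.73
  (0, 6): z = 48

The largest value is z = 48, attained at (0, 6).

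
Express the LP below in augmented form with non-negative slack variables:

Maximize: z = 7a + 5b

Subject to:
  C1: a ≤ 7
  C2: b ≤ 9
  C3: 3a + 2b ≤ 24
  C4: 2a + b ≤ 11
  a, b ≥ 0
max z = 7a + 5b

s.t.
  a + s1 = 7
  b + s2 = 9
  3a + 2b + s3 = 24
  2a + b + s4 = 11
  a, b, s1, s2, s3, s4 ≥ 0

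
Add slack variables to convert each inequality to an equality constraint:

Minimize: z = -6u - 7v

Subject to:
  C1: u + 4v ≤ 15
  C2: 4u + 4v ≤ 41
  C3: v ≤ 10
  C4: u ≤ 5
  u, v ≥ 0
min z = -6u - 7v

s.t.
  u + 4v + s1 = 15
  4u + 4v + s2 = 41
  v + s3 = 10
  u + s4 = 5
  u, v, s1, s2, s3, s4 ≥ 0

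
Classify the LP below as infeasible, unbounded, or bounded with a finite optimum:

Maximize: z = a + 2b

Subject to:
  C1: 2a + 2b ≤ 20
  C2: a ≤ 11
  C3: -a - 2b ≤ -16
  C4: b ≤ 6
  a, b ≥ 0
The point (4, 6) satisfies every constraint, so the LP is feasible; the constraints give a ≤ 11 and b ≤ 6, which with a, b ≥ 0 keep the feasible region inside a bounded box. A feasible, bounded LP attains a finite optimum at a vertex.

Bounded optimum: z* = 16 at (4, 6).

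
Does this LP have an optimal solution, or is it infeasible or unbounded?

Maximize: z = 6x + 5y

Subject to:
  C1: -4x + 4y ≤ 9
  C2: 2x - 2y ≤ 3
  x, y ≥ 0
Feasible point: (0, 0) satisfies every constraint, so the LP is feasible.
Direction d = (1, 1): for each constraint row a, a·d ≤ 0 —
  (-4)(1) + (4)(1) = 0 ≤ 0
  (2)(1) + (-2)(1) = 0 ≤ 0
and d ≥ 0, so (0, 0) + t·d stays feasible for every t ≥ 0. Along this ray z = 6x + 5y changes by 11 per unit t, so z → +∞.

Unbounded — the objective can increase without bound over the feasible region.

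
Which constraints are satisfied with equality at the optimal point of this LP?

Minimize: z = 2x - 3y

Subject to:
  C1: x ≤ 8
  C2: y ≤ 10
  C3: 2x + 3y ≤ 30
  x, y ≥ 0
Optimal: x = 0, y = 10
Slack at optimum:
  C1: slack = 8
  C2: slack = 0 (binding)
  C3: slack = 0 (binding)
  x ≥ 0: x = 0 (binding)
  y ≥ 0: y = 10
Binding constraints: C2, C3, x ≥ 0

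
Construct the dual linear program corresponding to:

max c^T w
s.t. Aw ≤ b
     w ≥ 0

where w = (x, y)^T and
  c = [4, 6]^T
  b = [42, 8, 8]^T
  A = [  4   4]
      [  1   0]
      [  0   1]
Minimize: z = 42y1 + 8y2 + 8y3

Subject to:
  C1: -4y1 - y2 ≤ -4
  C2: -4y1 - y3 ≤ -6
  y1, y2, y3 ≥ 0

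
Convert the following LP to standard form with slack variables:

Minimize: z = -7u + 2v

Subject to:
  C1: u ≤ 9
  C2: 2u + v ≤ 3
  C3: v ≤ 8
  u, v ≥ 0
min z = -7u + 2v

s.t.
  u + s1 = 9
  2u + v + s2 = 3
  v + s3 = 8
  u, v, s1, s2, s3 ≥ 0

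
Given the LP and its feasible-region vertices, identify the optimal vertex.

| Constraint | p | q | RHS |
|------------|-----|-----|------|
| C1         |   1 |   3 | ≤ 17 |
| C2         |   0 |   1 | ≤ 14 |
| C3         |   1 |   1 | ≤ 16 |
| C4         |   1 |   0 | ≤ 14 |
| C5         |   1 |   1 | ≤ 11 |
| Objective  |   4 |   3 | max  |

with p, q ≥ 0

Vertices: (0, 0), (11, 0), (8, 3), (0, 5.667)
Evaluating z = 4p + 3q at each vertex:
  (0, 0): z = 0
  (11, 0): z = 44
  (8, 3): z = 41
  (0, 5.667): z = 17

The largest value is z = 44, attained at (11, 0).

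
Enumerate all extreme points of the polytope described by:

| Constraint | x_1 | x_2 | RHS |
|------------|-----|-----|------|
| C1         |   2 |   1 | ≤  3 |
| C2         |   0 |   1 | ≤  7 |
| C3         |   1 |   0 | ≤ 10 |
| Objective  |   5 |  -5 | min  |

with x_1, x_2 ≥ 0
Each vertex is the intersection of two constraint boundaries that also satisfies all remaining constraints:
  x_1 = 0 and x_2 = 0 → (0, 0)
  2x_1 + x_2 = 3 and x_2 = 0 → (1.5, 0)
  2x_1 + x_2 = 3 and x_1 = 0 → (0, 3)

Vertices: (0, 0), (1.5, 0), (0, 3)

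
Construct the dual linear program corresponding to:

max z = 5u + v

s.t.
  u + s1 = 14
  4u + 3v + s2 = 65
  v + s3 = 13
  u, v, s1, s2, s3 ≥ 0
Minimize: z = 14y1 + 65y2 + 13y3

Subject to:
  C1: -y1 - 4y2 ≤ -5
  C2: -3y2 - y3 ≤ -1
  y1, y2, y3 ≥ 0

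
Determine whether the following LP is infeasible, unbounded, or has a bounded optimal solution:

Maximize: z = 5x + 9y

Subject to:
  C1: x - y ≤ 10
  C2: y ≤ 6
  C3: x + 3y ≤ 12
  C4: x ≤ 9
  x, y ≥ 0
The point (9, 1) satisfies every constraint, so the LP is feasible; the constraints give x ≤ 9 and y ≤ 6, which with x, y ≥ 0 keep the feasible region inside a bounded box. A feasible, bounded LP attains a finite optimum at a vertex.

Bounded optimum: z* = 54 at (9, 1).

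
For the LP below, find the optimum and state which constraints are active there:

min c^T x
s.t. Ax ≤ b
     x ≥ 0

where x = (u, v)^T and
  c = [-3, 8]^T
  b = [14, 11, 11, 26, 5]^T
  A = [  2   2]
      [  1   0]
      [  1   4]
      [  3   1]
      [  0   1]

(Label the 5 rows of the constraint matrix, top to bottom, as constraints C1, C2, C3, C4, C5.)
Optimal: u = 7, v = 0
Slack at optimum:
  C1: slack = 0 (binding)
  C2: slack = 4
  C3: slack = 4
  C4: slack = 5
  C5: slack = 5
  u ≥ 0: u = 7
  v ≥ 0: v = 0 (binding)
Binding constraints: C1, v ≥ 0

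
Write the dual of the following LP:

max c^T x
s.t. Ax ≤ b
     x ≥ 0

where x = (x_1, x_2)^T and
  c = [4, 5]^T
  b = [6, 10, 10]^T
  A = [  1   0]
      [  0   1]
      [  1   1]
Minimize: z = 6y1 + 10y2 + 10y3

Subject to:
  C1: -y1 - y3 ≤ -4
  C2: -y2 - y3 ≤ -5
  y1, y2, y3 ≥ 0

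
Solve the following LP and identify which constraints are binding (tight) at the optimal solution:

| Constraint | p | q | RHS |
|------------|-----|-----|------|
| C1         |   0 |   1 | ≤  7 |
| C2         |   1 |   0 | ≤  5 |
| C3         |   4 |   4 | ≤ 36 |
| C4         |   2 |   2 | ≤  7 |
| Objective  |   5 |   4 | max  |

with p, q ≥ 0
Optimal: p = 3.5, q = 0
Binding: C4, q ≥ 0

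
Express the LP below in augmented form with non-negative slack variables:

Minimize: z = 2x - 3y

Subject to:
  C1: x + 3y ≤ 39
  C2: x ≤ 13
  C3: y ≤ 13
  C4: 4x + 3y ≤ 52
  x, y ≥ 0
min z = 2x - 3y

s.t.
  x + 3y + s1 = 39
  x + s2 = 13
  y + s3 = 13
  4x + 3y + s4 = 52
  x, y, s1, s2, s3, s4 ≥ 0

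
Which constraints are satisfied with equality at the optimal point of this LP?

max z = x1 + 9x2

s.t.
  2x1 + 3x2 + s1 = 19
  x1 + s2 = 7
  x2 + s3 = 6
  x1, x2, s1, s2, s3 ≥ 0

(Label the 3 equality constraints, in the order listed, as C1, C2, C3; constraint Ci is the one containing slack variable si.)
Optimal: x1 = 0.5, x2 = 6
Binding: C1, C3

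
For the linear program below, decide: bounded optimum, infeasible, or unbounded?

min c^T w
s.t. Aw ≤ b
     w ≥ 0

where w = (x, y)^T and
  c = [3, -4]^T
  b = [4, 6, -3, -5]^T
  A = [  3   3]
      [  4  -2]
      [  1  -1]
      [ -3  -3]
One constraint requires 3x + 3y ≤ 4, while the constraint -3x - 3y ≤ -5 is equivalent to 3x + 3y ≥ 5. Together they would need 5 ≤ 3x + 3y ≤ 4, which is impossible since 5 > 4. No point satisfies all constraints.

Infeasible: no point satisfies all constraints simultaneously.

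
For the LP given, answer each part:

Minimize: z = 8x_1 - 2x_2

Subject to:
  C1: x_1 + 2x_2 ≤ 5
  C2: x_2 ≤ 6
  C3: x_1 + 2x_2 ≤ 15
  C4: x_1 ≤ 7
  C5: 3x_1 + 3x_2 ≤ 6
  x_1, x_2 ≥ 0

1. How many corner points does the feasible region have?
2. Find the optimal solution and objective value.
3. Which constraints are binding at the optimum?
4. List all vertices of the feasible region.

1. 3
2. x_1 = 0, x_2 = 2, z = -4
3. C5, x_1 ≥ 0
4. (0, 0), (2, 0), (0, 2)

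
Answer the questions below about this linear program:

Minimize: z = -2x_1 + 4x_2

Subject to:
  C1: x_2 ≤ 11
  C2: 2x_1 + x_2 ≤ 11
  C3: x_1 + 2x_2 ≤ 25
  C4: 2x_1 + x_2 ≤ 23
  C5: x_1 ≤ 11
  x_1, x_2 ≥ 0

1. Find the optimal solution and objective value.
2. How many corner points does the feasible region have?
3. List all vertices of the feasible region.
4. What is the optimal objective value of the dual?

1. x_1 = 5.5, x_2 = 0, z = -11
2. 3
3. (0, 0), (5.5, 0), (0, 11)
4. -11 (by strong duality, equal to the primal optimum)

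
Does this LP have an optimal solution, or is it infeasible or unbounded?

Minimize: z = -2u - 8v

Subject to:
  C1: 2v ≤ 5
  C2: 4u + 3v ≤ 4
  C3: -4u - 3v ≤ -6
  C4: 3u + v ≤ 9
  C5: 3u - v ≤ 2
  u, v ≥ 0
C2 requires 4u + 3v ≤ 4, while C3 (-4u - 3v ≤ -6) is equivalent to 4u + 3v ≥ 6. Together they would need 6 ≤ 4u + 3v ≤ 4, which is impossible since 6 > 4. No point satisfies all constraints.

The feasible region is empty; the LP is infeasible.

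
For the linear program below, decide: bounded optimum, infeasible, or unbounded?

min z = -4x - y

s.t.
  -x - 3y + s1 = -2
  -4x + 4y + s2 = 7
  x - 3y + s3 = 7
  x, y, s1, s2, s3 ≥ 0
Feasible point: (0, 1) satisfies every constraint, so the LP is feasible.
Direction d = (1, 1): for each constraint row a, a·d ≤ 0 —
  (-1)(1) + (-3)(1) = -4 ≤ 0
  (-4)(1) + (4)(1) = 0 ≤ 0
  (1)(1) + (-3)(1) = -2 ≤ 0
and d ≥ 0, so (0, 1) + t·d stays feasible for every t ≥ 0. Along this ray z = -4x - y changes by -5 per unit t, so z → −∞.

Unbounded: there is a feasible ray along which z → −∞.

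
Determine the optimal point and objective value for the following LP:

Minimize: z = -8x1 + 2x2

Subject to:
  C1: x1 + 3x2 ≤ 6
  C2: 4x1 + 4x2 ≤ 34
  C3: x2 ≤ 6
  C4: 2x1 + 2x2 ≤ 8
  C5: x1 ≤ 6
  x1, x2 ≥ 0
Each vertex is the intersection of two constraint boundaries that also satisfies all remaining constraints:
  x1 = 0 and x2 = 0 → (0, 0)
  2x1 + 2x2 = 8 and x2 = 0 → (4, 0)
  x1 + 3x2 = 6 and 2x1 + 2x2 = 8 → (3, 1)
  x1 + 3x2 = 6 and x1 = 0 → (0, 2)

Evaluating z = -8x1 + 2x2 at each vertex:
  (0, 0): z = 0
  (4, 0): z = -32
  (3, 1): z = -22
  (0, 2): z = 4

The minimum is at (4, 0) with z = -32.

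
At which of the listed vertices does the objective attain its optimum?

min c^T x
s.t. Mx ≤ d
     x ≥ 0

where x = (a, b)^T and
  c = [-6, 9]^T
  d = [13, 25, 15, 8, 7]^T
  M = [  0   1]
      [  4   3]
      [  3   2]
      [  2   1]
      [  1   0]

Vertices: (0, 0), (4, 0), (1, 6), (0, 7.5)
(4, 0) with z = -24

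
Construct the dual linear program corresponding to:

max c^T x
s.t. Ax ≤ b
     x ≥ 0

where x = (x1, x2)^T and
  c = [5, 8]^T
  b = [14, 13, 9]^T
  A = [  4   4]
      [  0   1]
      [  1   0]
Minimize: z = 14y1 + 13y2 + 9y3

Subject to:
  C1: -4y1 - y3 ≤ -5
  C2: -4y1 - y2 ≤ -8
  y1, y2, y3 ≥ 0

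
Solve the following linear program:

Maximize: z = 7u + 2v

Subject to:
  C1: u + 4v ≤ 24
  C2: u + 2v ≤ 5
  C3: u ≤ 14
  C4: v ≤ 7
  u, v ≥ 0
Each vertex is the intersection of two constraint boundaries that also satisfies all remaining constraints:
  u = 0 and v = 0 → (0, 0)
  u + 2v = 5 and v = 0 → (5, 0)
  u + 2v = 5 and u = 0 → (0, 2.5)

Evaluating z = 7u + 2v at each vertex:
  (0, 0): z = 0
  (5, 0): z = 35
  (0, 2.5): z = 5

The maximum is at (5, 0) with z = 35.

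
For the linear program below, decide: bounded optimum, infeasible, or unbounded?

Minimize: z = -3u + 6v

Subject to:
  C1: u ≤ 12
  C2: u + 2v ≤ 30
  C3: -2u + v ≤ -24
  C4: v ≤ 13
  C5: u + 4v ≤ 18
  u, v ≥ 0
The point (12, 0) satisfies every constraint, so the LP is feasible; the constraints give u ≤ 12 and v ≤ 13, which with u, v ≥ 0 keep the feasible region inside a bounded box. A feasible, bounded LP attains a finite optimum at a vertex.

Evaluating z = -3u + 6v at each vertex:
  (12, 0): z = -36

The LP has an optimal solution: (12, 0) with z = -36.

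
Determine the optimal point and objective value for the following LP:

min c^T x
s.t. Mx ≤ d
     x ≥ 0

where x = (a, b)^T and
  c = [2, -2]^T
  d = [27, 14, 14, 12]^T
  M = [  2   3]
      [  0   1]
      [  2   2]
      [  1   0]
Each vertex is the intersection of two constraint boundaries that also satisfies all remaining constraints:
  a = 0 and b = 0 → (0, 0)
  2a + 2b = 14 and b = 0 → (7, 0)
  2a + 2b = 14 and a = 0 → (0, 7)

Evaluating z = 2a - 2b at each vertex:
  (0, 0): z = 0
  (7, 0): z = 14
  (0, 7): z = -14

The minimum is at (0, 7) with z = -14.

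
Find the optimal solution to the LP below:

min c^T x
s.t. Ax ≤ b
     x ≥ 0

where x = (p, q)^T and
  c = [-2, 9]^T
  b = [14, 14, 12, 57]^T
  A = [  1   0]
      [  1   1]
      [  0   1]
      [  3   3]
Each vertex is the intersection of two constraint boundaries that also satisfies all remaining constraints:
  p = 0 and q = 0 → (0, 0)
  p = 14 and p + q = 14 → (14, 0)
  p + q = 14 and q = 12 → (2, 12)
  q = 12 and p = 0 → (0, 12)

Evaluating z = -2p + 9q at each vertex:
  (0, 0): z = 0
  (14, 0): z = -28
  (2, 12): z = 104
  (0, 12): z = 108

The minimum is at (14, 0) with z = -28.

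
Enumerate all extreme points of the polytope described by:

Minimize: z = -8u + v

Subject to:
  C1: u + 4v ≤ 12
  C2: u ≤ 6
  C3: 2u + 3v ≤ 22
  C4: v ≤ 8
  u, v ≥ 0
Each vertex is the intersection of two constraint boundaries that also satisfies all remaining constraints:
  u = 0 and v = 0 → (0, 0)
  u = 6 and v = 0 → (6, 0)
  u + 4v = 12 and u = 6 → (6, 1.5)
  u + 4v = 12 and u = 0 → (0, 3)

Vertices: (0, 0), (6, 0), (6, 1.5), (0, 3)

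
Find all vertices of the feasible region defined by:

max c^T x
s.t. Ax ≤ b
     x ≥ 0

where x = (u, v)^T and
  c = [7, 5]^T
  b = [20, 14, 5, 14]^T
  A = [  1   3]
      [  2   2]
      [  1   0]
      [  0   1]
Each vertex is the intersection of two constraint boundaries that also satisfies all remaining constraints:
  u = 0 and v = 0 → (0, 0)
  u = 5 and v = 0 → (5, 0)
  2u + 2v = 14 and u = 5 → (5, 2)
  u + 3v = 20 and 2u + 2v = 14 → (0.5, 6.5)
  u + 3v = 20 and u = 0 → (0, 6.667)

Vertices: (0, 0), (5, 0), (5, 2), (0.5, 6.5), (0, 6.667)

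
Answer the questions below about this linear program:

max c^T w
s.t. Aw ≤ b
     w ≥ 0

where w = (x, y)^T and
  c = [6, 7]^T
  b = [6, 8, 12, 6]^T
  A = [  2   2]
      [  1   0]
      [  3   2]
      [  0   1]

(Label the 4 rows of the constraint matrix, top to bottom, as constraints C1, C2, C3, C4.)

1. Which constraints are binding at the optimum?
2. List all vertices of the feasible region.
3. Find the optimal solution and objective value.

1. C1, x ≥ 0
2. (0, 0), (3, 0), (0, 3)
3. x = 0, y = 3, z = 21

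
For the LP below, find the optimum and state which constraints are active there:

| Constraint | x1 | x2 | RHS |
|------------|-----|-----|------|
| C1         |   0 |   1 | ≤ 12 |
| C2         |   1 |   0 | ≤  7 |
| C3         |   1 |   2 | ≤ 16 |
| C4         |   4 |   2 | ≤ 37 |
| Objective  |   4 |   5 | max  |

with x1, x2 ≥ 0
Optimal: x1 = 7, x2 = 4.5
Slack at optimum:
  C1: slack = 7.5
  C2: slack = 0 (binding)
  C3: slack = 0 (binding)
  C4: slack = 0 (binding)
  x1 ≥ 0: x1 = 7
  x2 ≥ 0: x2 = 4.5
Binding constraints: C2, C3, C4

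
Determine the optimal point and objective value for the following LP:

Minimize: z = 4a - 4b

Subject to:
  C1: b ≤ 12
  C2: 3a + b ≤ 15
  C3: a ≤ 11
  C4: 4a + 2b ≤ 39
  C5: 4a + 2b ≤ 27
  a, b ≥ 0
Each vertex is the intersection of two constraint boundaries that also satisfies all remaining constraints:
  a = 0 and b = 0 → (0, 0)
  3a + b = 15 and b = 0 → (5, 0)
  3a + b = 15 and 4a + 2b = 27 → (1.5, 10.5)
  b = 12 and 4a + 2b = 27 → (0.75, 12)
  b = 12 and a = 0 → (0, 12)

Evaluating z = 4a - 4b at each vertex:
  (0, 0): z = 0
  (5, 0): z = 20
  (1.5, 10.5): z = -36
  (0.75, 12): z = -45
  (0, 12): z = -48

The minimum is at (0, 12) with z = -48.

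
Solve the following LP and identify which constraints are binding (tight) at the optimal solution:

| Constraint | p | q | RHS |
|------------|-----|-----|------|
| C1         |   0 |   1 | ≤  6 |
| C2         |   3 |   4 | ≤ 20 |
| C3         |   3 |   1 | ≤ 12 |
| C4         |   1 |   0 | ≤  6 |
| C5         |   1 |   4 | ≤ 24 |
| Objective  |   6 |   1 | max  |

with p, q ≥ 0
Optimal: p = 4, q = 0
Slack at optimum:
  C1: slack = 6
  C2: slack = 8
  C3: slack = 0 (binding)
  C4: slack = 2
  C5: slack = 20
  p ≥ 0: p = 4
  q ≥ 0: q = 0 (binding)
Binding constraints: C3, q ≥ 0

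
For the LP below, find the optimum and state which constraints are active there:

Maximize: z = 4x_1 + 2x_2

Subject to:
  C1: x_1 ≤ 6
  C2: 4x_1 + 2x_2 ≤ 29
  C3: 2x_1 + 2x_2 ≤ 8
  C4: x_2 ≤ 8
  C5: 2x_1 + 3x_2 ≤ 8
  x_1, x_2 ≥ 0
Optimal: x_1 = 4, x_2 = 0
Slack at optimum:
  C1: slack = 2
  C2: slack = 13
  C3: slack = 0 (binding)
  C4: slack = 8
  C5: slack = 0 (binding)
  x_1 ≥ 0: x_1 = 4
  x_2 ≥ 0: x_2 = 0 (binding)
Binding constraints: C3, C5, x_2 ≥ 0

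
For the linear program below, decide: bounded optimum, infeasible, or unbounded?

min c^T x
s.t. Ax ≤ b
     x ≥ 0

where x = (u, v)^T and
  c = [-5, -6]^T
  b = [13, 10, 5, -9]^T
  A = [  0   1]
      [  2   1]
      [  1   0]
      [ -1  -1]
The point (0, 10) satisfies every constraint, so the LP is feasible; the constraints give u ≤ 5 and v ≤ 13, which with u, v ≥ 0 keep the feasible region inside a bounded box. A feasible, bounded LP attains a finite optimum at a vertex.

Evaluating z = -5u - 6v at each vertex:
  (1, 8): z = -53
  (0, 10): z = -60
  (0, 9): z = -54

Bounded optimum: z* = -60 at (0, 10).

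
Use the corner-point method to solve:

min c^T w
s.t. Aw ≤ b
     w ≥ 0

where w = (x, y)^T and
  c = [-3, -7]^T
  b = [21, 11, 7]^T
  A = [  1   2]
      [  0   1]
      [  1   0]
Each vertex is the intersection of two constraint boundaries that also satisfies all remaining constraints:
  x = 0 and y = 0 → (0, 0)
  x = 7 and y = 0 → (7, 0)
  x + 2y = 21 and x = 7 → (7, 7)
  x + 2y = 21 and x = 0 → (0, 10.5)

Evaluating z = -3x - 7y at each vertex:
  (0, 0): z = 0
  (7, 0): z = -21
  (7, 7): z = -70
  (0, 10.5): z = -73.5

The minimum is at (0, 10.5) with z = -73.5.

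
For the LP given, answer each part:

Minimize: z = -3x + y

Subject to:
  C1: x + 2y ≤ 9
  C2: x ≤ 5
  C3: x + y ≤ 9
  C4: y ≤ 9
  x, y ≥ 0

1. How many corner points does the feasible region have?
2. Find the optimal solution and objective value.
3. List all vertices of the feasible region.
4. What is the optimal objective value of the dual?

1. 4
2. x = 5, y = 0, z = -15
3. (0, 0), (5, 0), (5, 2), (0, 4.5)
4. -15 (by strong duality, equal to the primal optimum)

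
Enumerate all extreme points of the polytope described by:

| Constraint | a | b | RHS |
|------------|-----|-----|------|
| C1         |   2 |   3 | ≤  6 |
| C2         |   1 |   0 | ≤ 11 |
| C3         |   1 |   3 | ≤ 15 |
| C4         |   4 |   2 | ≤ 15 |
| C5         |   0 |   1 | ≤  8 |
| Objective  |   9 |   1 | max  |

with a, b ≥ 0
Each vertex is the intersection of two constraint boundaries that also satisfies all remaining constraints:
  a = 0 and b = 0 → (0, 0)
  2a + 3b = 6 and b = 0 → (3, 0)
  2a + 3b = 6 and a = 0 → (0, 2)

Vertices: (0, 0), (3, 0), (0, 2)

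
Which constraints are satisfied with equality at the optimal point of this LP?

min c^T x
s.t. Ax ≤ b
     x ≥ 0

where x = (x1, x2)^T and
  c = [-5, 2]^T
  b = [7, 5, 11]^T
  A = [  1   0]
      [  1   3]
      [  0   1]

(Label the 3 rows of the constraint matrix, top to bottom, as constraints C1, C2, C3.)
Optimal: x1 = 5, x2 = 0
Binding: C2, x2 ≥ 0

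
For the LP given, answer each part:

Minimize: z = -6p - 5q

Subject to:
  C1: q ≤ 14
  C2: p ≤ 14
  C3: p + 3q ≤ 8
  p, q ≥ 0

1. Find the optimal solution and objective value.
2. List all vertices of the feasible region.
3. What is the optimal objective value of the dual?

1. p = 8, q = 0, z = -48
2. (0, 0), (8, 0), (0, 2.667)
3. -48 (by strong duality, equal to the primal optimum)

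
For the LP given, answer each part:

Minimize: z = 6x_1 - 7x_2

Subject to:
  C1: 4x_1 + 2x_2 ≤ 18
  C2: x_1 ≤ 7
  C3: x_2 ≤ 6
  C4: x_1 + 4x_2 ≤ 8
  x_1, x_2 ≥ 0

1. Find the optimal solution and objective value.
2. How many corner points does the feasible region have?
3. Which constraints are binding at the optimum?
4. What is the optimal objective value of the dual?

1. x_1 = 0, x_2 = 2, z = -14
2. 4
3. C4, x_1 ≥ 0
4. -14 (by strong duality, equal to the primal optimum)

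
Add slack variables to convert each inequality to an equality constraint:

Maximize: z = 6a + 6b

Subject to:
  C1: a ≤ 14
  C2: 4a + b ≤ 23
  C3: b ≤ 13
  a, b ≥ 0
max z = 6a + 6b

s.t.
  a + s1 = 14
  4a + b + s2 = 23
  b + s3 = 13
  a, b, s1, s2, s3 ≥ 0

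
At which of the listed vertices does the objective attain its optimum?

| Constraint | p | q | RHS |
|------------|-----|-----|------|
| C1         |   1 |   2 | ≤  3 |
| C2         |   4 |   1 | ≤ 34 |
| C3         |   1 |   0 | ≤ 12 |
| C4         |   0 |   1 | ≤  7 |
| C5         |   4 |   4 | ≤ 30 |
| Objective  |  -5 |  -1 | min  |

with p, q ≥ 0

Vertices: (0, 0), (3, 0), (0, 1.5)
(3, 0) with z = -15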